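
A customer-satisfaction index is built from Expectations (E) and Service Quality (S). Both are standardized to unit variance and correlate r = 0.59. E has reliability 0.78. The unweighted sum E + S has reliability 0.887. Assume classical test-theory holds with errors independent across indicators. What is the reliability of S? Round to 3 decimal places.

0.861

Var(E+S) = 2 + 2·0.59 = 3.180.
True-score variance = ρ_E + ρ_S + 2·0.59, so 0.887 = (0.78 + ρ_S + 1.18) / 3.180.
ρ_S = 0.887·3.180 − 0.78 − 1.18 = 0.861.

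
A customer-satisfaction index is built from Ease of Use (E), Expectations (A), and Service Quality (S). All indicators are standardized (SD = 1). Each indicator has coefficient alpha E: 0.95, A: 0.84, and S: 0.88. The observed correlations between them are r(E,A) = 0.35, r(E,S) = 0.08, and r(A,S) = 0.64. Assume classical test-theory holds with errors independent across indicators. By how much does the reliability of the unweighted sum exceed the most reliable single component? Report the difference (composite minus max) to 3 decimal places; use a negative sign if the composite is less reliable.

Var(sum) = 3 + 2.14 = 5.14; true-score variance = 2.67 + 2.14 = 4.81; composite reliability = 0.9358.
Max component reliability = 0.9500.
Difference = 0.9358 − 0.9500 = -0.014.

-0.014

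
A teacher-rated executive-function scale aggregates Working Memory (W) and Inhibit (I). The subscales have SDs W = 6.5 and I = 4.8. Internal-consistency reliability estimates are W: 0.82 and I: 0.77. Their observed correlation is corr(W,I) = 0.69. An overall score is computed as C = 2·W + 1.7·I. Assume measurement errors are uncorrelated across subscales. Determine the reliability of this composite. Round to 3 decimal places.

Var(C) = 2²·6.5² + 1.7²·4.8² + 2·[3.4·6.5·4.8·0.69] = 235.586 + 146.39 = 381.976.
Under uncorrelated errors the observed covariances equal the true-score covariances, so only the own-variance terms attenuate.
True-score variance = [2²·6.5²·0.82 + 1.7²·4.8²·0.77] + 146.39 = 189.851 + 146.39 = 336.241.
Reliability = 336.241 / 381.976 = 0.880.

0.880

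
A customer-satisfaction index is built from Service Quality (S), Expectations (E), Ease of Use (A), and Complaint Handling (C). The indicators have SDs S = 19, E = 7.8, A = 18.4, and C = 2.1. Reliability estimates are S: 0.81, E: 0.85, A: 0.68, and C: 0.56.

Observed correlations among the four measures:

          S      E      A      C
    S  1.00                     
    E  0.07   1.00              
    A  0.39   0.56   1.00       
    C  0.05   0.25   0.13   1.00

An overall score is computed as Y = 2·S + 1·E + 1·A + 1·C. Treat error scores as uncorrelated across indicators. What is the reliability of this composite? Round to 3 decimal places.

Var(Y) = 2²·19² + 7.8² + 18.4² + 2.1² + 2·[2·19·7.8·0.07 + 2·19·18.4·0.39 + 2·19·2.1·0.05 + 7.8·18.4·0.56 + 7.8·2.1·0.25 + 18.4·2.1·0.13] = 1847.81 + 773.831 = 2621.64.
With uncorrelated errors the cross-covariances are all true-score covariance, so they carry over unchanged; only the diagonal terms shrink to ρᵢσᵢ².
True-score variance = [2²·19²·0.81 + 7.8²·0.85 + 18.4²·0.68 + 2.1²·0.56] + 773.831 = 1454.04 + 773.831 = 2227.88.
Reliability = 2227.88 / 2621.64 = 0.850.

0.850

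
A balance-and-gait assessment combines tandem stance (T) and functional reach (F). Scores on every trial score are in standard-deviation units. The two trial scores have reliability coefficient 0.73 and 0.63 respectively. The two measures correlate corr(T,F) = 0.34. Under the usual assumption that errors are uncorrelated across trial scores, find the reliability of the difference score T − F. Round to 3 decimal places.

Var(T−F) = 1 + 1 − 2·0.34 = 2 − 0.68 = 1.32.
Because errors are independent across components, Cov(Tᵢ,Tⱼ) = Cov(Xᵢ,Xⱼ); the off-diagonal part of the true-score variance is the same as above.
True-score variance = [0.73 + 0.63] − 0.68 = 1.36 − 0.68 = 0.68.
Reliability = 0.68 / 1.32 = 0.515.

0.515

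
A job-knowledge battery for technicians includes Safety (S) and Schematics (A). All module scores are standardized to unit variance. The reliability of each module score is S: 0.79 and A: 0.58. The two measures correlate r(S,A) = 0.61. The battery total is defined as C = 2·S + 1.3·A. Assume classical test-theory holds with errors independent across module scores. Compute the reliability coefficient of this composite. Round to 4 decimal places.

0.8251

Var(C) = 2² + 1.3² + 2·[2.6·0.61] = 5.69 + 3.172 = 8.862.
With uncorrelated errors the cross-covariances are all true-score covariance, so they carry over unchanged; only the diagonal terms shrink to ρᵢσᵢ².
True-score variance = [2²·0.79 + 1.3²·0.58] + 3.172 = 4.1402 + 3.172 = 7.3122.
Reliability = 7.3122 / 8.862 = 0.8251.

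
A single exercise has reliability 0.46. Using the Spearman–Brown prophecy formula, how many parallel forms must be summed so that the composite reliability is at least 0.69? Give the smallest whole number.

k ≥ ρ*(1−ρ₁)/(ρ₁(1−ρ*)) = 0.69·0.54 / (0.46·0.31) = 2.613.
Smallest integer k = 3.

3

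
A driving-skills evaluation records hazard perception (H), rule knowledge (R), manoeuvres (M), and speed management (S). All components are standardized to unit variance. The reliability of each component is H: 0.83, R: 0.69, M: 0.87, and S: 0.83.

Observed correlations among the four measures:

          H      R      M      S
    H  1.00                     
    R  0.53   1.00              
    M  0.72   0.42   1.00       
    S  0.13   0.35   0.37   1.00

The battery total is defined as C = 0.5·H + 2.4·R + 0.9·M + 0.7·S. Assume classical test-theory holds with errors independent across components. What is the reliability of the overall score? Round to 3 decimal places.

0.842

Var(C) = 0.5² + 2.4² + 0.9² + 0.7² + 2·[1.2·0.53 + 0.45·0.72 + 0.35·0.13 + 2.16·0.42 + 1.68·0.35 + 0.63·0.37] = 7.31 + 5.4676 = 12.7776.
Under uncorrelated errors the observed covariances equal the true-score covariances, so only the own-variance terms attenuate.
True-score variance = [0.5²·0.83 + 2.4²·0.69 + 0.9²·0.87 + 0.7²·0.83] + 5.4676 = 5.2933 + 5.4676 = 10.7609.
Reliability = 10.7609 / 12.7776 = 0.842.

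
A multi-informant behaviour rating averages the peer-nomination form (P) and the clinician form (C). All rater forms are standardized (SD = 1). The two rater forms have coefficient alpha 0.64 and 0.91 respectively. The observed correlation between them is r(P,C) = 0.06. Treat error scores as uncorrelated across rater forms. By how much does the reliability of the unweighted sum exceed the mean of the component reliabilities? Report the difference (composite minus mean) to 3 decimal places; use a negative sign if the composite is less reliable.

Var(sum) = 2 + 0.12 = 2.12; true-score variance = 1.55 + 0.12 = 1.67; composite reliability = 0.7877.
Mean component reliability = 0.7750.
Difference = 0.7877 − 0.7750 = 0.013.

0.013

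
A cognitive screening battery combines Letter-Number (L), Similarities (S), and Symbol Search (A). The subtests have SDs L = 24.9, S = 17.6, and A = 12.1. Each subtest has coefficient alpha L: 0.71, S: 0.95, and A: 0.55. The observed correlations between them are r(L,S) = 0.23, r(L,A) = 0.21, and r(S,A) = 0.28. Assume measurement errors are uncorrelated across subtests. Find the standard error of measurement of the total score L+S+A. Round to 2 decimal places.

Var(total) = 1076.18 + 447.39 = 1523.57.
True-score variance = 815.005 + 447.39 = 1262.39, so reliability = 0.8286.
Error variance = 1523.57 − 1262.39 = 261.175; SEM = √261.175 = 16.16.

16.16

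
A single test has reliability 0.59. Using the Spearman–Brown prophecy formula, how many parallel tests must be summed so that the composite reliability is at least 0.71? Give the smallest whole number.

k ≥ ρ*(1−ρ₁)/(ρ₁(1−ρ*)) = 0.71·0.41 / (0.59·0.29) = 1.701.
Smallest integer k = 2.

2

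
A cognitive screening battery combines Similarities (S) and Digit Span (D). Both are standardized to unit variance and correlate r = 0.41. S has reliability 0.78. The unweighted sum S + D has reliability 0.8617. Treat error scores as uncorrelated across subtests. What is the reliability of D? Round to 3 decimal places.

0.830

Var(S+D) = 2 + 2·0.41 = 2.820.
True-score variance = ρ_S + ρ_D + 2·0.41, so 0.8617 = (0.78 + ρ_D + 0.82) / 2.820.
ρ_D = 0.8617·2.820 − 0.78 − 0.82 = 0.830.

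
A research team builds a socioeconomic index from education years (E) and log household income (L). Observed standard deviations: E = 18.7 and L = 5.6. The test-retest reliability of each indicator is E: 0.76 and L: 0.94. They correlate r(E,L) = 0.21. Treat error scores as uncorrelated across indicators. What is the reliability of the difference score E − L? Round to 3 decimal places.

0.745

Var(E−L) = 18.7² + 5.6² − 2·18.7·5.6·0.21 = 381.05 − 43.9824 = 337.068.
With uncorrelated errors the cross-covariances are all true-score covariance, so they carry over unchanged; only the diagonal terms shrink to ρᵢσᵢ².
True-score variance = [18.7²·0.76 + 5.6²·0.94] − 43.9824 = 295.243 − 43.9824 = 251.26.
Reliability = 251.26 / 337.068 = 0.745.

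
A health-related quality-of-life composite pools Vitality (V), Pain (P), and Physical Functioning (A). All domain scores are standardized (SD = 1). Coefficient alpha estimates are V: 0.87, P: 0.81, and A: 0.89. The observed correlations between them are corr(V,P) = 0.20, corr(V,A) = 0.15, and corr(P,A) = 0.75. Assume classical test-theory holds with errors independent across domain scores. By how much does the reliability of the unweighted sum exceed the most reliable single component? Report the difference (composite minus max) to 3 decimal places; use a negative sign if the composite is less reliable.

Var(sum) = 3 + 2.2 = 5.2; true-score variance = 2.57 + 2.2 = 4.77; composite reliability = 0.9173.
Max component reliability = 0.8900.
Difference = 0.9173 − 0.8900 = 0.027.

0.027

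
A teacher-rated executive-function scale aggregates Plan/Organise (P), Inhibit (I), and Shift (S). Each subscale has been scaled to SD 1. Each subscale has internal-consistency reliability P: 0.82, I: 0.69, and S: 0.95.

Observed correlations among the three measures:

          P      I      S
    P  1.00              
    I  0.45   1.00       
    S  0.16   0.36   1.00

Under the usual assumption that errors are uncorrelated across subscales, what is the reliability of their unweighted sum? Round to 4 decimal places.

Var(P+I+S) = 3 + 2·[0.45 + 0.16 + 0.36] = 3 + 1.94 = 4.94.
With uncorrelated errors the cross-covariances are all true-score covariance, so they carry over unchanged; only the diagonal terms shrink to ρᵢσᵢ².
True-score variance = [0.82 + 0.69 + 0.95] + 1.94 = 2.46 + 1.94 = 4.4.
Reliability = 4.4 / 4.94 = 0.8907.

0.8907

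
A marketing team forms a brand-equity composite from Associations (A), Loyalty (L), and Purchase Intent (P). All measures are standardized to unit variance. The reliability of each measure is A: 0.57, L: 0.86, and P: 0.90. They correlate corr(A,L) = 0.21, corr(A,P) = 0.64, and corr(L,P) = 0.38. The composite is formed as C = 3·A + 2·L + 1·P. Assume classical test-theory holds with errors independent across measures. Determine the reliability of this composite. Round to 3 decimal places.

0.793

Var(C) = 3² + 2² + 1 + 2·[6·0.21 + 3·0.64 + 2·0.38] = 14 + 7.88 = 21.88.
With uncorrelated errors the cross-covariances are all true-score covariance, so they carry over unchanged; only the diagonal terms shrink to ρᵢσᵢ².
True-score variance = [3²·0.57 + 2²·0.86 + 0.90] + 7.88 = 9.47 + 7.88 = 17.35.
Reliability = 17.35 / 21.88 = 0.793.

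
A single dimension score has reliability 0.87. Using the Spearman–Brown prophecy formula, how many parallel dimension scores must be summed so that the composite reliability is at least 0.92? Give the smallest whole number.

k ≥ ρ*(1−ρ₁)/(ρ₁(1−ρ*)) = 0.92·0.13 / (0.87·0.08) = 1.718.
Smallest integer k = 2.

2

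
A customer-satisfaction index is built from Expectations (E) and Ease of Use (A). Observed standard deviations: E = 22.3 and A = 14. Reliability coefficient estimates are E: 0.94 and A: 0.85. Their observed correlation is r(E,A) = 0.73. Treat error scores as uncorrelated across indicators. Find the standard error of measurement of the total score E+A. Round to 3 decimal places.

Var(total) = 693.29 + 455.812 = 1149.1.
True-score variance = 634.053 + 455.812 = 1089.86, so reliability = 0.9484.
Error variance = 1149.1 − 1089.86 = 59.2374; SEM = √59.2374 = 7.697.

7.697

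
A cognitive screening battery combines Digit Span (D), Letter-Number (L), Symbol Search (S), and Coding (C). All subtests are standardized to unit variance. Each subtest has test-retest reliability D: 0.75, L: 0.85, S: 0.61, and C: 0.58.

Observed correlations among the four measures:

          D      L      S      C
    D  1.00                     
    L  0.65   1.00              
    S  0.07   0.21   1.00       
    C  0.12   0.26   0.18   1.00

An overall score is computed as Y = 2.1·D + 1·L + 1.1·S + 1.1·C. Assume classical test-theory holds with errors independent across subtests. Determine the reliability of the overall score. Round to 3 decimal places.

0.827

Var(Y) = 2.1² + 1 + 1.1² + 1.1² + 2·[2.1·0.65 + 2.31·0.07 + 2.31·0.12 + 1.1·0.21 + 1.1·0.26 + 1.21·0.18] = 7.83 + 5.0774 = 12.9074.
With uncorrelated errors the cross-covariances are all true-score covariance, so they carry over unchanged; only the diagonal terms shrink to ρᵢσᵢ².
True-score variance = [2.1²·0.75 + 0.85 + 1.1²·0.61 + 1.1²·0.58] + 5.0774 = 5.5974 + 5.0774 = 10.6748.
Reliability = 10.6748 / 12.9074 = 0.827.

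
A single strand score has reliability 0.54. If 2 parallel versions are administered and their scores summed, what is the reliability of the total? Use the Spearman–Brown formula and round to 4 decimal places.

0.7013

ρ_k = kρ / (1 + (k−1)ρ) = 2·0.54 / (1 + 1·0.54) = 1.080 / 1.540 = 0.7013.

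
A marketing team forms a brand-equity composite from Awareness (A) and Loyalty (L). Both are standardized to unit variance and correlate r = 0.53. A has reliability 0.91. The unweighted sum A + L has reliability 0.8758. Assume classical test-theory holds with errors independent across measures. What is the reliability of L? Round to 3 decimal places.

Var(A+L) = 2 + 2·0.53 = 3.060.
True-score variance = ρ_A + ρ_L + 2·0.53, so 0.8758 = (0.91 + ρ_L + 1.06) / 3.060.
ρ_L = 0.8758·3.060 − 0.91 − 1.06 = 0.710.

0.710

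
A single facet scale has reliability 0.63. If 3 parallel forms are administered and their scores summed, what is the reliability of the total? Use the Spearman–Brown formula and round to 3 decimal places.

0.836

ρ_k = kρ / (1 + (k−1)ρ) = 3·0.63 / (1 + 2·0.63) = 1.890 / 2.260 = 0.836.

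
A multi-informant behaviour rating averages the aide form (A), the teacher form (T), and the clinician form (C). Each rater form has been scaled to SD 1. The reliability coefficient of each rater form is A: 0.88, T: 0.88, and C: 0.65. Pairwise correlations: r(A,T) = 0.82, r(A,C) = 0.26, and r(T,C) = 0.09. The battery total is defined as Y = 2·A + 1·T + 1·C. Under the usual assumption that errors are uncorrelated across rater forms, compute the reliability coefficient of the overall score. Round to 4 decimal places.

Var(Y) = 2² + 1 + 1 + 2·[2·0.82 + 2·0.26 + 0.09] = 6 + 4.5 = 10.5.
With uncorrelated errors the cross-covariances are all true-score covariance, so they carry over unchanged; only the diagonal terms shrink to ρᵢσᵢ².
True-score variance = [2²·0.88 + 0.88 + 0.65] + 4.5 = 5.05 + 4.5 = 9.55.
Reliability = 9.55 / 10.5 = 0.9095.

0.9095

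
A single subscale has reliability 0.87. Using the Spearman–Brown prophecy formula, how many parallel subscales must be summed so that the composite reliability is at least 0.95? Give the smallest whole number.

k ≥ ρ*(1−ρ₁)/(ρ₁(1−ρ*)) = 0.95·0.13 / (0.87·0.05) = 2.839.
Smallest integer k = 3.

3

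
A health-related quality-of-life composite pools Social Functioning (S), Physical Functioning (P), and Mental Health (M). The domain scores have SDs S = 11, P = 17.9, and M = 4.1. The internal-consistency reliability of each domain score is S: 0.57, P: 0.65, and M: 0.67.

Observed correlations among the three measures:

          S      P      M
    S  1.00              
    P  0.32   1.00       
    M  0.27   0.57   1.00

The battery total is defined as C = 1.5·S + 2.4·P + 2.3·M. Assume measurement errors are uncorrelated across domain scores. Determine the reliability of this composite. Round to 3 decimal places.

0.753

Var(C) = 1.5²·11² + 2.4²·17.9² + 2.3²·4.1² + 2·[3.6·11·17.9·0.32 + 3.45·11·4.1·0.27 + 5.52·17.9·4.1·0.57] = 2206.74 + 999.507 = 3206.24.
Because errors are independent across components, Cov(Tᵢ,Tⱼ) = Cov(Xᵢ,Xⱼ); the off-diagonal part of the true-score variance is the same as above.
True-score variance = [1.5²·11²·0.57 + 2.4²·17.9²·0.65 + 2.3²·4.1²·0.67] + 999.507 = 1414.38 + 999.507 = 2413.88.
Reliability = 2413.88 / 3206.24 = 0.753.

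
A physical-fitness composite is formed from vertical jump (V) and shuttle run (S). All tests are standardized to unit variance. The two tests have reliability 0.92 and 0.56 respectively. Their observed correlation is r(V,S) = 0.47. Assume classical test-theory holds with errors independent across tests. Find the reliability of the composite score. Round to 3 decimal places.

Var(V+S) = 2 + 2·[0.47] = 2 + 0.94 = 2.94.
With uncorrelated errors the cross-covariances are all true-score covariance, so they carry over unchanged; only the diagonal terms shrink to ρᵢσᵢ².
True-score variance = [0.92 + 0.56] + 0.94 = 1.48 + 0.94 = 2.42.
Reliability = 2.42 / 2.94 = 0.823.

0.823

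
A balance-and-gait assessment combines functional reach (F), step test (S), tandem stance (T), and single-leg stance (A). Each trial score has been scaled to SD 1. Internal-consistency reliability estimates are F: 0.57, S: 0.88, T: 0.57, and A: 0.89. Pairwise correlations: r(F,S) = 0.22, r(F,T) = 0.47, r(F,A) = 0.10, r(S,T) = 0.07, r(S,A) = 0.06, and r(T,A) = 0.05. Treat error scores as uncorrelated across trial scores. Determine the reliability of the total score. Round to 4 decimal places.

Var(F+S+T+A) = 4 + 2·[0.22 + 0.47 + 0.10 + 0.07 + 0.06 + 0.05] = 4 + 1.94 = 5.94.
Because errors are independent across components, Cov(Tᵢ,Tⱼ) = Cov(Xᵢ,Xⱼ); the off-diagonal part of the true-score variance is the same as above.
True-score variance = [0.57 + 0.88 + 0.57 + 0.89] + 1.94 = 2.91 + 1.94 = 4.85.
Reliability = 4.85 / 5.94 = 0.8165.

0.8165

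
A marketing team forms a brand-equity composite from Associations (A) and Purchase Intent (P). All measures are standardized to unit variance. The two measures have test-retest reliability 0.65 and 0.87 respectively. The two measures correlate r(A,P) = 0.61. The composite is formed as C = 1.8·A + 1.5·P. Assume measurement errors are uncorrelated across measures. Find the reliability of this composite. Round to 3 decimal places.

0.838

Var(C) = 1.8² + 1.5² + 2·[2.7·0.61] = 5.49 + 3.294 = 8.784.
With uncorrelated errors the cross-covariances are all true-score covariance, so they carry over unchanged; only the diagonal terms shrink to ρᵢσᵢ².
True-score variance = [1.8²·0.65 + 1.5²·0.87] + 3.294 = 4.0635 + 3.294 = 7.3575.
Reliability = 7.3575 / 8.784 = 0.838.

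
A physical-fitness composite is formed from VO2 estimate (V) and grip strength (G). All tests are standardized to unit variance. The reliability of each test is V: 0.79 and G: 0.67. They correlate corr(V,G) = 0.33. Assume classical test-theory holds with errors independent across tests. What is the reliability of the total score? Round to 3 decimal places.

0.797

Var(V+G) = 2 + 2·[0.33] = 2 + 0.66 = 2.66.
Under uncorrelated errors the observed covariances equal the true-score covariances, so only the own-variance terms attenuate.
True-score variance = [0.79 + 0.67] + 0.66 = 1.46 + 0.66 = 2.12.
Reliability = 2.12 / 2.66 = 0.797.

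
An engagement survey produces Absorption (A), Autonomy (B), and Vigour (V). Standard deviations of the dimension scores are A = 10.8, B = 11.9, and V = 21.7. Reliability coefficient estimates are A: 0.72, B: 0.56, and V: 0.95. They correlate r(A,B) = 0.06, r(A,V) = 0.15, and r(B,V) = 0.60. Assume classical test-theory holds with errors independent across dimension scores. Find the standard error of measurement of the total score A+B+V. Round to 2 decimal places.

Var(total) = 729.14 + 395.606 = 1124.75.
True-score variance = 610.628 + 395.606 = 1006.23, so reliability = 0.8946.
Error variance = 1124.75 − 1006.23 = 118.512; SEM = √118.512 = 10.89.

10.89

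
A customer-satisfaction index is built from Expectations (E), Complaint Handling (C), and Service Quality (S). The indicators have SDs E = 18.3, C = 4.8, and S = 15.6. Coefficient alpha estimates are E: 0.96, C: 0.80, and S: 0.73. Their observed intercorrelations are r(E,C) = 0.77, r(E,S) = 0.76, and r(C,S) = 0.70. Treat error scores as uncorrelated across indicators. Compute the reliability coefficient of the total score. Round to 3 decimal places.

0.934

Var(E+C+S) = 18.3² + 4.8² + 15.6² + 2·[18.3·4.8·0.77 + 18.3·15.6·0.76 + 4.8·15.6·0.70] = 601.29 + 674.035 = 1275.33.
Under uncorrelated errors the observed covariances equal the true-score covariances, so only the own-variance terms attenuate.
True-score variance = [18.3²·0.96 + 4.8²·0.80 + 15.6²·0.73] + 674.035 = 517.579 + 674.035 = 1191.61.
Reliability = 1191.61 / 1275.33 = 0.934.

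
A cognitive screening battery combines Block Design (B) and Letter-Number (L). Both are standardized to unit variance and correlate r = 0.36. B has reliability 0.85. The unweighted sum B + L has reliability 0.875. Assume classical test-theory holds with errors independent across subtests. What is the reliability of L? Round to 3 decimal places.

Var(B+L) = 2 + 2·0.36 = 2.720.
True-score variance = ρ_B + ρ_L + 2·0.36, so 0.875 = (0.85 + ρ_L + 0.72) / 2.720.
ρ_L = 0.875·2.720 − 0.85 − 0.72 = 0.810.

0.810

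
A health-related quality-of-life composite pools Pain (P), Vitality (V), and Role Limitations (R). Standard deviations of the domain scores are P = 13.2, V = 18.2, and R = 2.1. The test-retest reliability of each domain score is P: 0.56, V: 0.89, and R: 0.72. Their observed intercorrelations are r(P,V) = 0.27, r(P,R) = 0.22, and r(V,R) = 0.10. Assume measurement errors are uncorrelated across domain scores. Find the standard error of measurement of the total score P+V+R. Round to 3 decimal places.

10.693

Var(total) = 509.89 + 149.57 = 659.46.
True-score variance = 395.553 + 149.57 = 545.124, so reliability = 0.8266.
Error variance = 659.46 − 545.124 = 114.337; SEM = √114.337 = 10.693.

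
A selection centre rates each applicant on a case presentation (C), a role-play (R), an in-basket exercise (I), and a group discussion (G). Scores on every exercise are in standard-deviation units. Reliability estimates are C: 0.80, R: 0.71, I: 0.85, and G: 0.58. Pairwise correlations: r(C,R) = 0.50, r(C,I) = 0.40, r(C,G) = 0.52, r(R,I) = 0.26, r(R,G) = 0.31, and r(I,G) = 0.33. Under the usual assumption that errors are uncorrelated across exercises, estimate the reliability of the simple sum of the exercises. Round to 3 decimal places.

Var(C+R+I+G) = 4 + 2·[0.50 + 0.40 + 0.52 + 0.26 + 0.31 + 0.33] = 4 + 4.64 = 8.64.
Under uncorrelated errors the observed covariances equal the true-score covariances, so only the own-variance terms attenuate.
True-score variance = [0.80 + 0.71 + 0.85 + 0.58] + 4.64 = 2.94 + 4.64 = 7.58.
Reliability = 7.58 / 8.64 = 0.877.

0.877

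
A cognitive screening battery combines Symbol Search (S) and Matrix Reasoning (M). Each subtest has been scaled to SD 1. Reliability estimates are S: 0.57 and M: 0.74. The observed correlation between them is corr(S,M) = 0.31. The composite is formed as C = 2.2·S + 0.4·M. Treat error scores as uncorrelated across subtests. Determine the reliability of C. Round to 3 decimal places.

Var(C) = 2.2² + 0.4² + 2·[0.88·0.31] = 5 + 0.5456 = 5.5456.
Because errors are independent across components, Cov(Tᵢ,Tⱼ) = Cov(Xᵢ,Xⱼ); the off-diagonal part of the true-score variance is the same as above.
True-score variance = [2.2²·0.57 + 0.4²·0.74] + 0.5456 = 2.8772 + 0.5456 = 3.4228.
Reliability = 3.4228 / 5.5456 = 0.617.

0.617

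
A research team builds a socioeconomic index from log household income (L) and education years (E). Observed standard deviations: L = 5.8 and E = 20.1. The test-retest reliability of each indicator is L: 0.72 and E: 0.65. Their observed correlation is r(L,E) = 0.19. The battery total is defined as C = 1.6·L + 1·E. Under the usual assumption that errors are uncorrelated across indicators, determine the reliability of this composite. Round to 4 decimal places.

0.7050

Var(C) = 1.6²·5.8² + 20.1² + 2·[1.6·5.8·20.1·0.19] = 490.128 + 70.8806 = 561.009.
With uncorrelated errors the cross-covariances are all true-score covariance, so they carry over unchanged; only the diagonal terms shrink to ρᵢσᵢ².
True-score variance = [1.6²·5.8²·0.72 + 20.1²·0.65] + 70.8806 = 324.612 + 70.8806 = 395.492.
Reliability = 395.492 / 561.009 = 0.7050.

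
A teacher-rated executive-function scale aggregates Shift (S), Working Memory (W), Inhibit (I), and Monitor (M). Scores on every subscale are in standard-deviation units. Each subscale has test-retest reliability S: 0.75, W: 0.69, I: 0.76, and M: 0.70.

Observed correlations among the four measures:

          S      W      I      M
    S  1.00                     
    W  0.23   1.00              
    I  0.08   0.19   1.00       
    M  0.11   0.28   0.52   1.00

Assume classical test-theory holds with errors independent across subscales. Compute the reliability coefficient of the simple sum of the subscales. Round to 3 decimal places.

Var(S+W+I+M) = 4 + 2·[0.23 + 0.08 + 0.11 + 0.19 + 0.28 + 0.52] = 4 + 2.82 = 6.82.
Under uncorrelated errors the observed covariances equal the true-score covariances, so only the own-variance terms attenuate.
True-score variance = [0.75 + 0.69 + 0.76 + 0.70] + 2.82 = 2.9 + 2.82 = 5.72.
Reliability = 5.72 / 6.82 = 0.839.

0.839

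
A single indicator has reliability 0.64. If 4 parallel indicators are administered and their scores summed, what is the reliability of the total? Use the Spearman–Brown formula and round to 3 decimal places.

0.877

ρ_k = kρ / (1 + (k−1)ρ) = 4·0.64 / (1 + 3·0.64) = 2.560 / 2.920 = 0.877.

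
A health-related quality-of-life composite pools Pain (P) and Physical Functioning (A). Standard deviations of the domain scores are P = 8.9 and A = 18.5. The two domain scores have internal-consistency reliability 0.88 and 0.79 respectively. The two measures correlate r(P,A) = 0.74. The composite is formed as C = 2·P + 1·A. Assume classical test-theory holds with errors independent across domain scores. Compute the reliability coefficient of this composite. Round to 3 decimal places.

Var(C) = 2²·8.9² + 18.5² + 2·[2·8.9·18.5·0.74] = 659.09 + 487.364 = 1146.45.
With uncorrelated errors the cross-covariances are all true-score covariance, so they carry over unchanged; only the diagonal terms shrink to ρᵢσᵢ².
True-score variance = [2²·8.9²·0.88 + 18.5²·0.79] + 487.364 = 549.197 + 487.364 = 1036.56.
Reliability = 1036.56 / 1146.45 = 0.904.

0.904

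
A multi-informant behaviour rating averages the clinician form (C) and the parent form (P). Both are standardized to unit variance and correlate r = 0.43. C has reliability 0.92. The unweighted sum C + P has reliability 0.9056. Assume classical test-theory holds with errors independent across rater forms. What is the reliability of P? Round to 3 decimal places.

0.810

Var(C+P) = 2 + 2·0.43 = 2.860.
True-score variance = ρ_C + ρ_P + 2·0.43, so 0.9056 = (0.92 + ρ_P + 0.86) / 2.860.
ρ_P = 0.9056·2.860 − 0.92 − 0.86 = 0.810.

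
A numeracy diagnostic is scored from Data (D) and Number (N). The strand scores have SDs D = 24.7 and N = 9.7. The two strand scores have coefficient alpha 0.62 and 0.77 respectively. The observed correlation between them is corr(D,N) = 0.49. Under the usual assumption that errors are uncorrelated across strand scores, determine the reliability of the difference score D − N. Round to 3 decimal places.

0.460

Var(D−N) = 24.7² + 9.7² − 2·24.7·9.7·0.49 = 704.18 − 234.798 = 469.382.
Because errors are independent across components, Cov(Tᵢ,Tⱼ) = Cov(Xᵢ,Xⱼ); the off-diagonal part of the true-score variance is the same as above.
True-score variance = [24.7²·0.62 + 9.7²·0.77] − 234.798 = 450.705 − 234.798 = 215.907.
Reliability = 215.907 / 469.382 = 0.460.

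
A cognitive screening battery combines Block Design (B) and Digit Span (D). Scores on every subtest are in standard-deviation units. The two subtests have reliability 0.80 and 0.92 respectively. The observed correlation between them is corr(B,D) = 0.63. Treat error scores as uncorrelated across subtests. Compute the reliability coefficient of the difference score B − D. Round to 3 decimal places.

0.622

Var(B−D) = 1 + 1 − 2·0.63 = 2 − 1.26 = 0.74.
With uncorrelated errors the cross-covariances are all true-score covariance, so they carry over unchanged; only the diagonal terms shrink to ρᵢσᵢ².
True-score variance = [0.80 + 0.92] − 1.26 = 1.72 − 1.26 = 0.46.
Reliability = 0.46 / 0.74 = 0.622.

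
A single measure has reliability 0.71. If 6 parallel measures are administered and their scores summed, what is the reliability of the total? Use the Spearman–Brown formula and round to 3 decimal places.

ρ_k = kρ / (1 + (k−1)ρ) = 6·0.71 / (1 + 5·0.71) = 4.260 / 4.550 = 0.936.

0.936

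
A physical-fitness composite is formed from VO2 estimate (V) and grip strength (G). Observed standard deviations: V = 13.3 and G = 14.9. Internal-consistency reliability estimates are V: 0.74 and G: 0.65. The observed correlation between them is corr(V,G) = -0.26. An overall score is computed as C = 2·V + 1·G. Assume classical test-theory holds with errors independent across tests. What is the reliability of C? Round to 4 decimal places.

Var(C) = 2²·13.3² + 14.9² + 2·[2·13.3·14.9·(-0.26)] = 929.57 − 206.097 = 723.473.
Under uncorrelated errors the observed covariances equal the true-score covariances, so only the own-variance terms attenuate.
True-score variance = [2²·13.3²·0.74 + 14.9²·0.65] − 206.097 = 667.901 − 206.097 = 461.804.
Reliability = 461.804 / 723.473 = 0.6383.

0.6383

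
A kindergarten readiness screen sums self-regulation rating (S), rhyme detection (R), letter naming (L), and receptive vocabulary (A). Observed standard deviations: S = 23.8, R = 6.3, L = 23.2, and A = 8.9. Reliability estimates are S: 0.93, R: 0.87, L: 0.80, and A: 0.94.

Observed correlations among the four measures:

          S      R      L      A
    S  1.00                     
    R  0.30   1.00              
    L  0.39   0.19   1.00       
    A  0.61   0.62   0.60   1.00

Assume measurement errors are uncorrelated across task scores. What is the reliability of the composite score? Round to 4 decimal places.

0.9338

Var(S+R+L+A) = 23.8² + 6.3² + 23.2² + 8.9² + 2·[23.8·6.3·0.30 + 23.8·23.2·0.39 + 23.8·8.9·0.61 + 6.3·23.2·0.19 + 6.3·8.9·0.62 + 23.2·8.9·0.60] = 1223.58 + 1151.91 = 2375.49.
With uncorrelated errors the cross-covariances are all true-score covariance, so they carry over unchanged; only the diagonal terms shrink to ρᵢσᵢ².
True-score variance = [23.8²·0.93 + 6.3²·0.87 + 23.2²·0.80 + 8.9²·0.94] + 1151.91 = 1066.37 + 1151.91 = 2218.28.
Reliability = 2218.28 / 2375.49 = 0.9338.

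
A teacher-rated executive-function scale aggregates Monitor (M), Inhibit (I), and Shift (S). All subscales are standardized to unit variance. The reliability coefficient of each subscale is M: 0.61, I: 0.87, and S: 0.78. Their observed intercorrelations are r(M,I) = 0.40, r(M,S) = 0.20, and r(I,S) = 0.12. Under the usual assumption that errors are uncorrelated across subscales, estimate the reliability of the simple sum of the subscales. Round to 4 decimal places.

Var(M+I+S) = 3 + 2·[0.40 + 0.20 + 0.12] = 3 + 1.44 = 4.44.
With uncorrelated errors the cross-covariances are all true-score covariance, so they carry over unchanged; only the diagonal terms shrink to ρᵢσᵢ².
True-score variance = [0.61 + 0.87 + 0.78] + 1.44 = 2.26 + 1.44 = 3.7.
Reliability = 3.7 / 4.44 = 0.8333.

0.8333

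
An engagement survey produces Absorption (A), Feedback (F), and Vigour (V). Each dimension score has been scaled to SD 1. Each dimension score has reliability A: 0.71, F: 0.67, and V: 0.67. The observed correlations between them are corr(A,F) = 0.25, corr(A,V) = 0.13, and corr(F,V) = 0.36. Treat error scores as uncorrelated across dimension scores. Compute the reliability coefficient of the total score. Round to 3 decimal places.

Var(A+F+V) = 3 + 2·[0.25 + 0.13 + 0.36] = 3 + 1.48 = 4.48.
Under uncorrelated errors the observed covariances equal the true-score covariances, so only the own-variance terms attenuate.
True-score variance = [0.71 + 0.67 + 0.67] + 1.48 = 2.05 + 1.48 = 3.53.
Reliability = 3.53 / 4.48 = 0.788.

0.788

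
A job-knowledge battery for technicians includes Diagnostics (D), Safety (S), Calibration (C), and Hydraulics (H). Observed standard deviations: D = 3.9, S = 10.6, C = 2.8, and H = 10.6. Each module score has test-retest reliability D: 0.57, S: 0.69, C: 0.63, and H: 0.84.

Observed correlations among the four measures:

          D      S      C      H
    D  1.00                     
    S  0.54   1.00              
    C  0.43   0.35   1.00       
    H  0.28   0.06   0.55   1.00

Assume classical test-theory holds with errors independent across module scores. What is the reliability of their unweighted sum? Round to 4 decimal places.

Var(D+S+C+H) = 3.9² + 10.6² + 2.8² + 10.6² + 2·[3.9·10.6·0.54 + 3.9·2.8·0.43 + 3.9·10.6·0.28 + 10.6·2.8·0.35 + 10.6·10.6·0.06 + 2.8·10.6·0.55] = 247.77 + 144.096 = 391.866.
Under uncorrelated errors the observed covariances equal the true-score covariances, so only the own-variance terms attenuate.
True-score variance = [3.9²·0.57 + 10.6²·0.69 + 2.8²·0.63 + 10.6²·0.84] + 144.096 = 185.52 + 144.096 = 329.616.
Reliability = 329.616 / 391.866 = 0.8411.

0.8411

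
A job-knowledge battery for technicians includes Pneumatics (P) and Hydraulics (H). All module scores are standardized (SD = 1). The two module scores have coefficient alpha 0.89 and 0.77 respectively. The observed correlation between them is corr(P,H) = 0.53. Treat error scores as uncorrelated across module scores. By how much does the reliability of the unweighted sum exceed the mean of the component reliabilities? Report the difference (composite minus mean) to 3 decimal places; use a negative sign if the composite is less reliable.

Var(sum) = 2 + 1.06 = 3.06; true-score variance = 1.66 + 1.06 = 2.72; composite reliability = 0.8889.
Mean component reliability = 0.8300.
Difference = 0.8889 − 0.8300 = 0.059.

0.059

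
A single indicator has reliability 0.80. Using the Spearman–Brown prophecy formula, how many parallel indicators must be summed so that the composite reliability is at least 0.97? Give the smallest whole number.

k ≥ ρ*(1−ρ₁)/(ρ₁(1−ρ*)) = 0.97·0.20 / (0.80·0.03) = 8.083.
Smallest integer k = 9.

9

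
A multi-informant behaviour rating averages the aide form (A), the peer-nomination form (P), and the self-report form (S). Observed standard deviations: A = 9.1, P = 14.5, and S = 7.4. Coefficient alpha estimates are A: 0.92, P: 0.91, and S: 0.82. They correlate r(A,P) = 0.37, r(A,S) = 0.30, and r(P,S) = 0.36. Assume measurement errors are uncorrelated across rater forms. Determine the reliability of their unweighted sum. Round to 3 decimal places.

Var(A+P+S) = 9.1² + 14.5² + 7.4² + 2·[9.1·14.5·0.37 + 9.1·7.4·0.30 + 14.5·7.4·0.36] = 347.82 + 215.303 = 563.123.
Because errors are independent across components, Cov(Tᵢ,Tⱼ) = Cov(Xᵢ,Xⱼ); the off-diagonal part of the true-score variance is the same as above.
True-score variance = [9.1²·0.92 + 14.5²·0.91 + 7.4²·0.82] + 215.303 = 312.416 + 215.303 = 527.719.
Reliability = 527.719 / 563.123 = 0.937.

0.937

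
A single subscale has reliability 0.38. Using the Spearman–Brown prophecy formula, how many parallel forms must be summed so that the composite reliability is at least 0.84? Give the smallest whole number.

9

k ≥ ρ*(1−ρ₁)/(ρ₁(1−ρ*)) = 0.84·0.62 / (0.38·0.16) = 8.566.
Smallest integer k = 9.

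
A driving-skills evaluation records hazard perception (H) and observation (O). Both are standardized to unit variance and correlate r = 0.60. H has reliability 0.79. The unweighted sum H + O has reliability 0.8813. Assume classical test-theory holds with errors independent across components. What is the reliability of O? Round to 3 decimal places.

Var(H+O) = 2 + 2·0.60 = 3.200.
True-score variance = ρ_H + ρ_O + 2·0.60, so 0.8813 = (0.79 + ρ_O + 1.20) / 3.200.
ρ_O = 0.8813·3.200 − 0.79 − 1.20 = 0.830.

0.830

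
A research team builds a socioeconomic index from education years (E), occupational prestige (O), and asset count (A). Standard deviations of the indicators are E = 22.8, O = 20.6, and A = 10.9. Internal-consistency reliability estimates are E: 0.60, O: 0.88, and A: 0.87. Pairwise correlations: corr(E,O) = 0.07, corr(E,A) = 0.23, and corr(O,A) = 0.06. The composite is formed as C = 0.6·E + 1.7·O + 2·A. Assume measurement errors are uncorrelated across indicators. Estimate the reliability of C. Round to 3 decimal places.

Var(C) = 0.6²·22.8² + 1.7²·20.6² + 2²·10.9² + 2·[1.02·22.8·20.6·0.07 + 1.2·22.8·10.9·0.23 + 3.4·20.6·10.9·0.06] = 1888.78 + 295.866 = 2184.65.
Under uncorrelated errors the observed covariances equal the true-score covariances, so only the own-variance terms attenuate.
True-score variance = [0.6²·22.8²·0.60 + 1.7²·20.6²·0.88 + 2²·10.9²·0.87] + 295.866 = 1604.98 + 295.866 = 1900.84.
Reliability = 1900.84 / 2184.65 = 0.870.

0.870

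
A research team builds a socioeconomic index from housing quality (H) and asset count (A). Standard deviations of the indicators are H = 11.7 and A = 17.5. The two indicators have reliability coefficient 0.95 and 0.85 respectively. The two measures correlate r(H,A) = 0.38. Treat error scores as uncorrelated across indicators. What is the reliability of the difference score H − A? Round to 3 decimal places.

0.816

Var(H−A) = 11.7² + 17.5² − 2·11.7·17.5·0.38 = 443.14 − 155.61 = 287.53.
With uncorrelated errors the cross-covariances are all true-score covariance, so they carry over unchanged; only the diagonal terms shrink to ρᵢσᵢ².
True-score variance = [11.7²·0.95 + 17.5²·0.85] − 155.61 = 390.358 − 155.61 = 234.748.
Reliability = 234.748 / 287.53 = 0.816.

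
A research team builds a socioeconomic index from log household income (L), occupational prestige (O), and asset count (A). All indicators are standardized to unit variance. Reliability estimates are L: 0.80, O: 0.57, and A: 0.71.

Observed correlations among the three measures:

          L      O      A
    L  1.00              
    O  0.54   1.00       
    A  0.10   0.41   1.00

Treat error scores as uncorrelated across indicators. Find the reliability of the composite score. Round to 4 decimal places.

Var(L+O+A) = 3 + 2·[0.54 + 0.10 + 0.41] = 3 + 2.1 = 5.1.
With uncorrelated errors the cross-covariances are all true-score covariance, so they carry over unchanged; only the diagonal terms shrink to ρᵢσᵢ².
True-score variance = [0.80 + 0.57 + 0.71] + 2.1 = 2.08 + 2.1 = 4.18.
Reliability = 4.18 / 5.1 = 0.8196.

0.8196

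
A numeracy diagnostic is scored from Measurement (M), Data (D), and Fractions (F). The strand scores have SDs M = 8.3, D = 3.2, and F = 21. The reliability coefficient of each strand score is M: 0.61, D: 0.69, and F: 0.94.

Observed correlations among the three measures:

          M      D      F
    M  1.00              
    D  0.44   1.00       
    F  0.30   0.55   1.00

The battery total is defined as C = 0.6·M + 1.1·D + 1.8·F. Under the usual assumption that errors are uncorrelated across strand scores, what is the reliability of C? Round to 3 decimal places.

0.943

Var(C) = 0.6²·8.3² + 1.1²·3.2² + 1.8²·21² + 2·[0.66·8.3·3.2·0.44 + 1.08·8.3·21·0.30 + 1.98·3.2·21·0.55] = 1466.03 + 274.734 = 1740.76.
Under uncorrelated errors the observed covariances equal the true-score covariances, so only the own-variance terms attenuate.
True-score variance = [0.6²·8.3²·0.61 + 1.1²·3.2²·0.69 + 1.8²·21²·0.94] + 274.734 = 1366.79 + 274.734 = 1641.52.
Reliability = 1641.52 / 1740.76 = 0.943.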